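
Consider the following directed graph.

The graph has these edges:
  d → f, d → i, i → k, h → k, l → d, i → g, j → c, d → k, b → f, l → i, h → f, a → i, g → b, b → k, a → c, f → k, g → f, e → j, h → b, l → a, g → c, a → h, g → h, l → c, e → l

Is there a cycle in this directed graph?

No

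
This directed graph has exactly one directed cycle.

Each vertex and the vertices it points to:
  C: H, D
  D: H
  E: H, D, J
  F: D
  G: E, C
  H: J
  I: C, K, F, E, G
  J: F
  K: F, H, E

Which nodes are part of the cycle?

D, F, H, J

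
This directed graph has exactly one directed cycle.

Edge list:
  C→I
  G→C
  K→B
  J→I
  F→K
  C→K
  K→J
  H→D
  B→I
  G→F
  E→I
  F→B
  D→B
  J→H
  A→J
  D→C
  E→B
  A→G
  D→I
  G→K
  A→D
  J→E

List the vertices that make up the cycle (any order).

C, D, H, J, K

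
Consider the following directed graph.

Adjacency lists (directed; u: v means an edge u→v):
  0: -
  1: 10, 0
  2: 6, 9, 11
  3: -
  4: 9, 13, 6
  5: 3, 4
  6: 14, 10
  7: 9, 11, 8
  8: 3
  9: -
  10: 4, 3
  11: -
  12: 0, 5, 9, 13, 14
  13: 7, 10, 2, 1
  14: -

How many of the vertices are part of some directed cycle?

A vertex is on a directed cycle iff it belongs to a strongly connected component of size ≥ 2 (or has a self-loop).
The vertices on cycles are {1, 2, 4, 6, 10, 13} — 6 in total.

6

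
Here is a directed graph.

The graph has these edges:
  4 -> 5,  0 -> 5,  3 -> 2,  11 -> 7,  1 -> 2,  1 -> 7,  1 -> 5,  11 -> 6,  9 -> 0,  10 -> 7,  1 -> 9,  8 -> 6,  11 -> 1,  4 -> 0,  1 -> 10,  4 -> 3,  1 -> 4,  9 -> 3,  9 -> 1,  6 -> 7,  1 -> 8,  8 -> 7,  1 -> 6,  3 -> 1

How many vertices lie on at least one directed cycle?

4

A vertex is on a directed cycle iff it belongs to a strongly connected component of size ≥ 2 (or has a self-loop).
The vertices on cycles are {1, 3, 4, 9} — 4 in total.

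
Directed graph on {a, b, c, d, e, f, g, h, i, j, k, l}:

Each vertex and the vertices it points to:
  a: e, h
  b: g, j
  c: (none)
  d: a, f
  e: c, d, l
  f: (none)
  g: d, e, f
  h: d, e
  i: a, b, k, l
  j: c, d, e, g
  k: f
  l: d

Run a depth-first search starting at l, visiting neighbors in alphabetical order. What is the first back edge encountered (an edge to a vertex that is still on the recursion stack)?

e→d

DFS from l (visiting neighbors in alphabetical order); mark gray on enter, black on exit:
l gray
  d gray
    a gray
      e gray
        c gray
        c black
        e→d: d is gray → back edge
First back edge: e → d.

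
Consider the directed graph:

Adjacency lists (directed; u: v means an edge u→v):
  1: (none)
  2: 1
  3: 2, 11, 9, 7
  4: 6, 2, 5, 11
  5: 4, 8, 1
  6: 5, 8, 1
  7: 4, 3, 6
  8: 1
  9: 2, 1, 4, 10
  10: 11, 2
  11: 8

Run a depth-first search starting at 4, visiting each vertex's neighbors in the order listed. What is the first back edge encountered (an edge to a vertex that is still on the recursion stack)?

DFS from 4 (visiting each vertex's neighbors in the order listed); mark gray on enter, black on exit:
4 gray
  6 gray
    5 gray
      5→4: 4 is gray → back edge
First back edge: 5 → 4.

5→4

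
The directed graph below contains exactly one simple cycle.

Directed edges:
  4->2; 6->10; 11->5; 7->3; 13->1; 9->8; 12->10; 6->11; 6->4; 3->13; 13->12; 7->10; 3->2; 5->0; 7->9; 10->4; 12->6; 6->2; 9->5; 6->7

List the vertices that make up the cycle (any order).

3, 6, 7, 12, 13

DFS with gray/black marking from 6:
6 gray
  7 gray
    9 gray
      5 gray
        0 gray
        0 black
      5 black
      8 gray
      8 black
    9 black
    10 gray
      4 gray
        2 gray
        2 black
      4 black
    10 black
    3 gray
      3→2: 2 black — skip
      13 gray
        12 gray
          12→10: 10 black — skip
          12→6: 6 is gray → back edge
Back edge closes the cycle 6 → 7 → 3 → 13 → 12 → 6; its vertices are {3, 6, 7, 12, 13}.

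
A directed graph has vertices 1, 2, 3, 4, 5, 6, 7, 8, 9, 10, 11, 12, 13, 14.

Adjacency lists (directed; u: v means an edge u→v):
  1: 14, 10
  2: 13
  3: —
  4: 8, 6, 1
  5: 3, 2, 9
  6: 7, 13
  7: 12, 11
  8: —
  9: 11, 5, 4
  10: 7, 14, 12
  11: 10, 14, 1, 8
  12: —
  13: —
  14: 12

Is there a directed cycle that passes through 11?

Yes

11 is on a cycle iff 11 can reach itself via ≥1 edge.
11 → 10 → 7 → 11 — yes.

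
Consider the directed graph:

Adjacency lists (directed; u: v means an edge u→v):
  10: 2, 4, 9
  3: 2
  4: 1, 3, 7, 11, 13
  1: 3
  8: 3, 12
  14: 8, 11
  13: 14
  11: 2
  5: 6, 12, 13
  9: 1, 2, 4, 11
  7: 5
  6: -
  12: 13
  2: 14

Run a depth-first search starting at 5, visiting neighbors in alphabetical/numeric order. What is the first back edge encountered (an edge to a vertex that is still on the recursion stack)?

2→14

DFS from 5 (visiting neighbors in alphabetical/numeric order); mark gray on enter, black on exit:
5 gray
  6 gray
  6 black
  12 gray
    13 gray
      14 gray
        8 gray
          3 gray
            2 gray
              2→14: 14 is gray → back edge
First back edge: 2 → 14.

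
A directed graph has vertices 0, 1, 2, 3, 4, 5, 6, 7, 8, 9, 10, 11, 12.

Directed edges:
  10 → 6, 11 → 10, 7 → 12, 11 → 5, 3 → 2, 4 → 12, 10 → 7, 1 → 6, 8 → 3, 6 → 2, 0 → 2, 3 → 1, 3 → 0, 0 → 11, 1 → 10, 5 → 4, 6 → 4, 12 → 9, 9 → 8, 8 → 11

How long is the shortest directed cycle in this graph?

6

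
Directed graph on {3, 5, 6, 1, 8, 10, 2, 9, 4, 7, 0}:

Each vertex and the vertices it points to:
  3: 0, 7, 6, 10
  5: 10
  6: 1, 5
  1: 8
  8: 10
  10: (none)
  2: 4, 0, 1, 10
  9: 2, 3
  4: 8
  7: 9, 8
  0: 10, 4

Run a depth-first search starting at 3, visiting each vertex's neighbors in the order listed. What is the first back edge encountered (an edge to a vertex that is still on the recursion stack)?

DFS from 3 (visiting each vertex's neighbors in the order listed); mark gray on enter, black on exit:
3 gray
  0 gray
    10 gray
    10 black
    4 gray
      8 gray
        8→10: 10 black — skip
      8 black
    4 black
  0 black
  7 gray
    9 gray
      2 gray
        2→4: 4 black — skip
        2→0: 0 black — skip
        1 gray
          1→8: 8 black — skip
        1 black
        2→10: 10 black — skip
      2 black
      9→3: 3 is gray → back edge
First back edge: 9 → 3.

9→3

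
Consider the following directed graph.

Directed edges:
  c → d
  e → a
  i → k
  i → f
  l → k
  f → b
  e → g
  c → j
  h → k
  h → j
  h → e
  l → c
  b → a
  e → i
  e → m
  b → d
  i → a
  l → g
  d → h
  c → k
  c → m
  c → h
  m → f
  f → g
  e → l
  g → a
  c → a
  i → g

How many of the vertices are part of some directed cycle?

A vertex is on a directed cycle iff it belongs to a strongly connected component of size ≥ 2 (or has a self-loop).
The vertices on cycles are {b, c, d, e, f, h, i, l, m} — 9 in total.

9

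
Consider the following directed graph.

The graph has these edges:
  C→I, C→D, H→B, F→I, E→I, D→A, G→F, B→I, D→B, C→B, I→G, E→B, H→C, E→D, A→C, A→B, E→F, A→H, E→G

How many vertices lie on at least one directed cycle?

7

A vertex is on a directed cycle iff it belongs to a strongly connected component of size ≥ 2 (or has a self-loop).
The vertices on cycles are {A, C, D, F, G, H, I} — 7 in total.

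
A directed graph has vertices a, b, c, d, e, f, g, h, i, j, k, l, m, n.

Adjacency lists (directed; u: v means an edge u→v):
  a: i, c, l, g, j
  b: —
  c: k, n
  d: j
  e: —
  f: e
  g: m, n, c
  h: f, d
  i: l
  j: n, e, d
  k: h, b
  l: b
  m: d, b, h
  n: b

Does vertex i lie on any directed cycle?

i lies on a cycle iff there is a path from i back to itself.
Exploring from i, it never reaches itself; equivalently, its strongly connected component is a singleton.

No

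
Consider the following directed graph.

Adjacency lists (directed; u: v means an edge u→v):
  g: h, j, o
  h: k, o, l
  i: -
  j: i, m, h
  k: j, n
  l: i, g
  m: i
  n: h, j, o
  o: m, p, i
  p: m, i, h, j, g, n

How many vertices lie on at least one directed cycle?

8

A vertex is on a directed cycle iff it belongs to a strongly connected component of size ≥ 2 (or has a self-loop).
The vertices on cycles are {g, h, j, k, l, n, o, p} — 8 in total.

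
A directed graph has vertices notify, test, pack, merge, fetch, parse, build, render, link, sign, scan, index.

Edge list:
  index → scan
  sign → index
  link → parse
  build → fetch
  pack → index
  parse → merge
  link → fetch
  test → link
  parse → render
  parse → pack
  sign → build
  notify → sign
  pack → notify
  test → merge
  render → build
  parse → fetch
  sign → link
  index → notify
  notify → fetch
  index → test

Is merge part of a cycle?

No

merge lies on a cycle iff there is a path from merge back to itself.
Exploring from merge, it never reaches itself; equivalently, its strongly connected component is a singleton.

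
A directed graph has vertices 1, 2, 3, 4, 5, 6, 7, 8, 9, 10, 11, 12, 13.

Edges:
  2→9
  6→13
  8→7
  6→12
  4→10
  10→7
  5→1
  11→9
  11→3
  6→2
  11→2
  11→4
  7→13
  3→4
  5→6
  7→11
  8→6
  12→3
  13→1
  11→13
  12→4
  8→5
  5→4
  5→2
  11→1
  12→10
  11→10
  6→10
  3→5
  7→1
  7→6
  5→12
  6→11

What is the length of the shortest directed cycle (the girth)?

3

For each vertex v, BFS finds the shortest path from v back to v.
The shortest such closed walk is 7 → 6 → 10 → 7, length 3.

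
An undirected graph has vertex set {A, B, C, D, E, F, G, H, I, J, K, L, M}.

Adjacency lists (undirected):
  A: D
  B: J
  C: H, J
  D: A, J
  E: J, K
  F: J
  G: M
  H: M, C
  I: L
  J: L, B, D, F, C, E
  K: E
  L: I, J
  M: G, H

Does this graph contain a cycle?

No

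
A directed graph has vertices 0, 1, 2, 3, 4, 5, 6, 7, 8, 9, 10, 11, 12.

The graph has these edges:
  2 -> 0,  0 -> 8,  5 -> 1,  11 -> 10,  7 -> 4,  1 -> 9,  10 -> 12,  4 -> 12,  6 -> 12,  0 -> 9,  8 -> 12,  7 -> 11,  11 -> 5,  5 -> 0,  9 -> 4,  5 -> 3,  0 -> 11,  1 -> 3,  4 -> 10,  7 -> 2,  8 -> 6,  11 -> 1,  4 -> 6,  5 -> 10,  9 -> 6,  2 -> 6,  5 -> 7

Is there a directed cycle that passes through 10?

No

10 lies on a cycle iff there is a path from 10 back to itself.
Exploring from 10, it never reaches itself; equivalently, its strongly connected component is a singleton.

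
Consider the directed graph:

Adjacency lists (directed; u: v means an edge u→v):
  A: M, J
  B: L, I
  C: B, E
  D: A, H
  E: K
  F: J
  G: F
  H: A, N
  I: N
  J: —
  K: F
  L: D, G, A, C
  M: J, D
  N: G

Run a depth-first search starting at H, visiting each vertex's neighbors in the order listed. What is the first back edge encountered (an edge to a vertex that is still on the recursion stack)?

D→A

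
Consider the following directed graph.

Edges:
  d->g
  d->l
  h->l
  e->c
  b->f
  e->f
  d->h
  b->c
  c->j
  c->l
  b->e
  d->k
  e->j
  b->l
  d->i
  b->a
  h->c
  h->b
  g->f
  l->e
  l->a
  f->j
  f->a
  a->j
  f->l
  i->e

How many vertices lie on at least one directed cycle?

4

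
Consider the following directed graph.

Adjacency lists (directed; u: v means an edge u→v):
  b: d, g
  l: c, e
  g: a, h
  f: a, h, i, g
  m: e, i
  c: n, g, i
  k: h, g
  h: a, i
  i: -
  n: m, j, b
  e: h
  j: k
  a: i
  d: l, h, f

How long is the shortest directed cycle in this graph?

For each vertex v, BFS finds the shortest path from v back to v.
The shortest such closed walk is n → b → d → l → c → n, length 5.

5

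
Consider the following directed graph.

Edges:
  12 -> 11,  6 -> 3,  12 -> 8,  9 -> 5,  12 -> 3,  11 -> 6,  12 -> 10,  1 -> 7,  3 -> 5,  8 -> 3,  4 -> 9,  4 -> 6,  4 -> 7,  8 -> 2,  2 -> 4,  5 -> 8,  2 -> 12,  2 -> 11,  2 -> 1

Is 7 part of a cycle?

7 lies on a cycle iff there is a path from 7 back to itself.
Exploring from 7, it never reaches itself; equivalently, its strongly connected component is a singleton.

No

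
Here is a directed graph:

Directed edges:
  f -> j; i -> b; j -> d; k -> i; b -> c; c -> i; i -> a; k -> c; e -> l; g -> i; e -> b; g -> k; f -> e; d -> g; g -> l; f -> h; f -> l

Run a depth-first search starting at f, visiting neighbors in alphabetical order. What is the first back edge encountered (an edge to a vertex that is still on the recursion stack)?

i->b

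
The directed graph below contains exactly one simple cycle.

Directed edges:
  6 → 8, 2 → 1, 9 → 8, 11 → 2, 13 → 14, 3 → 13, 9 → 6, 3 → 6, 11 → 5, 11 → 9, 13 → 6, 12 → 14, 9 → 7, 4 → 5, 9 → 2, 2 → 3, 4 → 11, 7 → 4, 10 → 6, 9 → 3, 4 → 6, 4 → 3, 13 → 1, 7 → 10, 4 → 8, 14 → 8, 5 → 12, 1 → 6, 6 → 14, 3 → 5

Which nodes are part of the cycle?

4, 7, 9, 11

DFS with gray/black marking from 11:
11 gray
  2 gray
    1 gray
      6 gray
        14 gray
          8 gray
          8 black
        14 black
        6→8: 8 black — skip
      6 black
    1 black
    3 gray
      5 gray
        12 gray
          12→14: 14 black — skip
        12 black
      5 black
      13 gray
        13→1: 1 black — skip
        13→14: 14 black — skip
        13→6: 6 black — skip
      13 black
      3→6: 6 black — skip
    3 black
  2 black
  9 gray
    9→3: 3 black — skip
    9→6: 6 black — skip
    9→2: 2 black — skip
    9→8: 8 black — skip
    7 gray
      4 gray
        4→5: 5 black — skip
        4→6: 6 black — skip
        4→8: 8 black — skip
        4→11: 11 is gray → back edge
Back edge closes the cycle 11 → 9 → 7 → 4 → 11; its vertices are {4, 7, 9, 11}.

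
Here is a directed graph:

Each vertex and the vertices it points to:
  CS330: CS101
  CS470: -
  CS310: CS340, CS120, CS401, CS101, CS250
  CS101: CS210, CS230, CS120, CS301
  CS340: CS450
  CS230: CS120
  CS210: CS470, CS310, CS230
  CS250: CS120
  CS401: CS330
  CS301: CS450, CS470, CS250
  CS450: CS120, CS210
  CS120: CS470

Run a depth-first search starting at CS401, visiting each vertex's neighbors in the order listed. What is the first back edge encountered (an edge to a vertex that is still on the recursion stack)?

CS450→CS210

DFS from CS401 (visiting each vertex's neighbors in the order listed); mark gray on enter, black on exit:
CS401 gray
  CS330 gray
    CS101 gray
      CS210 gray
        CS470 gray
        CS470 black
        CS310 gray
          CS340 gray
            CS450 gray
              CS120 gray
                CS120→CS470: CS470 black — skip
              CS120 black
              CS450→CS210: CS210 is gray → back edge
First back edge: CS450 → CS210.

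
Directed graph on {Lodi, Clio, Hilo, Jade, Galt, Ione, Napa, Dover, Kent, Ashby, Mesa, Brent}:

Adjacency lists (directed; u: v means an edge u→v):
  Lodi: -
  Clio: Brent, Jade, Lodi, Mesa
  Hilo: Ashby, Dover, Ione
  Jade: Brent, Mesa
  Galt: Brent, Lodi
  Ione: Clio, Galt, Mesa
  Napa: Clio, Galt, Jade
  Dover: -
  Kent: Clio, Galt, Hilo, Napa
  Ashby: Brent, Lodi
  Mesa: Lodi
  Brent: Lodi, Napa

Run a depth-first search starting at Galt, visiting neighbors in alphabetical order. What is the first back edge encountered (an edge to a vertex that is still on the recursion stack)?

Clio->Brent

DFS from Galt (visiting neighbors in alphabetical order); mark gray on enter, black on exit:
Galt gray
  Brent gray
    Lodi gray
    Lodi black
    Napa gray
      Clio gray
        Clio→Brent: Brent is gray → back edge
First back edge: Clio → Brent.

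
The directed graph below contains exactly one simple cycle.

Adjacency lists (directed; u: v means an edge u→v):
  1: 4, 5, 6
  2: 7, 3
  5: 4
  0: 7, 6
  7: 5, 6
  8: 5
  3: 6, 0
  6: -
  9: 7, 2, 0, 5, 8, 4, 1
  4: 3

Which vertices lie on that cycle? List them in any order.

0, 3, 4, 5, 7

DFS with gray/black marking from 0:
0 gray
  7 gray
    5 gray
      4 gray
        3 gray
          6 gray
          6 black
          3→0: 0 is gray → back edge
Back edge closes the cycle 0 → 7 → 5 → 4 → 3 → 0; its vertices are {0, 3, 4, 5, 7}.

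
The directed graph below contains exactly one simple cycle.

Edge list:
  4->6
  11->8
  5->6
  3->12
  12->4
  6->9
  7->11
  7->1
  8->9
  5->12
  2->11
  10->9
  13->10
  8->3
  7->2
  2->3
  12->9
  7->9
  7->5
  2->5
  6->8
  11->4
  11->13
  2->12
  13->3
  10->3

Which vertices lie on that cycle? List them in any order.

3, 4, 6, 8, 12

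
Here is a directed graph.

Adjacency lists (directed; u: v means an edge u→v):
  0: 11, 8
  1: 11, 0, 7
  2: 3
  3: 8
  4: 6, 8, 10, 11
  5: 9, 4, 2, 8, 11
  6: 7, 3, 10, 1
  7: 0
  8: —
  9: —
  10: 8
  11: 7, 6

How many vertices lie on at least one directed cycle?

5

A vertex is on a directed cycle iff it belongs to a strongly connected component of size ≥ 2 (or has a self-loop).
The vertices on cycles are {0, 1, 6, 7, 11} — 5 in total.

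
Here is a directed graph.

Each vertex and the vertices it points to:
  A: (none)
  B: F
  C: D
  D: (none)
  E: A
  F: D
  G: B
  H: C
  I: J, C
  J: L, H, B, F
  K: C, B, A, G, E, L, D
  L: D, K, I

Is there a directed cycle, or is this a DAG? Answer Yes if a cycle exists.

DFS with white/gray/black marking, starting from F:
F gray
  D gray
  D black
F black
A gray
A black
B gray
  B→F: F black — skip
B black
C gray
  C→D: D black — skip
C black
E gray
  E→A: A black — skip
E black
G gray
  G→B: B black — skip
G black
H gray
  H→C: C black — skip
H black
I gray
  J gray
    L gray
      L→D: D black — skip
      K gray
        K→C: C black — skip
        K→B: B black — skip
        K→A: A black — skip
        K→G: G black — skip
        K→E: E black — skip
        K→L: L is gray → back edge
Back edge found, so a cycle exists: L → K → L.

Yes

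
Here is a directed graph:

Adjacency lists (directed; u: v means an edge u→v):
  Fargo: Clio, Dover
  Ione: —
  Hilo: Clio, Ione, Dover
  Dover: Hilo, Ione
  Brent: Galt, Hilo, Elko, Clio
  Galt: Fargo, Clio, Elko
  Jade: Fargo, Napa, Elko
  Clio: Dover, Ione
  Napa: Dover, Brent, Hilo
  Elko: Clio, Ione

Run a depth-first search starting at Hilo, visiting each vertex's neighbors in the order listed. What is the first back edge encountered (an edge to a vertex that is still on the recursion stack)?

DFS from Hilo (visiting each vertex's neighbors in the order listed); mark gray on enter, black on exit:
Hilo gray
  Clio gray
    Dover gray
      Dover→Hilo: Hilo is gray → back edge
First back edge: Dover → Hilo.

Dover->Hilo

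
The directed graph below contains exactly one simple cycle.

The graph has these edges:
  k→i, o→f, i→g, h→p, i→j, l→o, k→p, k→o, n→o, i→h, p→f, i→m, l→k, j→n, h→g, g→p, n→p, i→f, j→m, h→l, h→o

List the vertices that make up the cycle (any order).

DFS with gray/black marking from i:
i gray
  h gray
    p gray
      f gray
      f black
    p black
    g gray
      g→p: p black — skip
    g black
    o gray
      o→f: f black — skip
    o black
    l gray
      l→o: o black — skip
      k gray
        k→i: i is gray → back edge
Back edge closes the cycle i → h → l → k → i; its vertices are {h, i, k, l}.

h, i, k, l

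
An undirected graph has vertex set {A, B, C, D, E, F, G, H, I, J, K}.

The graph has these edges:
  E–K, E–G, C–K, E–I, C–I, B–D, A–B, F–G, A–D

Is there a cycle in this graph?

DFS, tracking each vertex's parent; an edge to a visited non-parent vertex closes a cycle.
Start from B:
visit B (parent –)
  visit D (parent B)
    visit A (parent D)
      A–B: B visited and ≠ parent → cycle
Cycle: B – D – A – B.

Yes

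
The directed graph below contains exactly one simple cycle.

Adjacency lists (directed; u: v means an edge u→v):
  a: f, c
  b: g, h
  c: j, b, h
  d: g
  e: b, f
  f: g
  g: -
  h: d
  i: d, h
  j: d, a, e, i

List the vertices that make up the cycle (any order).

DFS with gray/black marking from j:
j gray
  d gray
    g gray
    g black
  d black
  a gray
    f gray
      f→g: g black — skip
    f black
    c gray
      c→j: j is gray → back edge
Back edge closes the cycle j → a → c → j; its vertices are {a, c, j}.

a, c, j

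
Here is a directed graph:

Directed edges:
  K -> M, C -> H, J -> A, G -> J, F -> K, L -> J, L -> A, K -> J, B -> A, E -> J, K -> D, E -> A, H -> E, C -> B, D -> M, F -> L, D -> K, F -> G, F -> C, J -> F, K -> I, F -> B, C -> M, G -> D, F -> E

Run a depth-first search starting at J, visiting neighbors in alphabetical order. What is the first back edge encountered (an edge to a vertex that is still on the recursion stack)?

DFS from J (visiting neighbors in alphabetical order); mark gray on enter, black on exit:
J gray
  A gray
  A black
  F gray
    B gray
      B→A: A black — skip
    B black
    C gray
      C→B: B black — skip
      H gray
        E gray
          E→A: A black — skip
          E→J: J is gray → back edge
First back edge: E → J.

E→J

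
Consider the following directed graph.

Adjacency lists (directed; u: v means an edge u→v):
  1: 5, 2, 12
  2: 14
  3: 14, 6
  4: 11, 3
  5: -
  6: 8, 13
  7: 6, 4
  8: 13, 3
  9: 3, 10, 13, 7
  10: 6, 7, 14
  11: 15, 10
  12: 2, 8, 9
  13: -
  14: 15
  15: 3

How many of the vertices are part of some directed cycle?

A vertex is on a directed cycle iff it belongs to a strongly connected component of size ≥ 2 (or has a self-loop).
The vertices on cycles are {3, 4, 6, 7, 8, 10, 11, 14, 15} — 9 in total.

9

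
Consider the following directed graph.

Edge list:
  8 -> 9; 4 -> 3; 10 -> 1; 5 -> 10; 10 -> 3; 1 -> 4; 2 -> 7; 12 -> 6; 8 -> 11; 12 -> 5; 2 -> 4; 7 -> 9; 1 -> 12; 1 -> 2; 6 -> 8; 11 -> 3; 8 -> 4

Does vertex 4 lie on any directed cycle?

4 lies on a cycle iff there is a path from 4 back to itself.
Exploring from 4, it never reaches itself; equivalently, its strongly connected component is a singleton.

No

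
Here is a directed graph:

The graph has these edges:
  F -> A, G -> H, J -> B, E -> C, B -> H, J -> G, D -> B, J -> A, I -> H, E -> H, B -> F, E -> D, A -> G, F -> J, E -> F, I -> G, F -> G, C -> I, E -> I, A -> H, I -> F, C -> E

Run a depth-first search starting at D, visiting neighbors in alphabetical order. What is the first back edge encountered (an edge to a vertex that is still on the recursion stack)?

DFS from D (visiting neighbors in alphabetical order); mark gray on enter, black on exit:
D gray
  B gray
    F gray
      A gray
        G gray
          H gray
          H black
        G black
        A→H: H black — skip
      A black
      F→G: G black — skip
      J gray
        J→A: A black — skip
        J→B: B is gray → back edge
First back edge: J → B.

J→B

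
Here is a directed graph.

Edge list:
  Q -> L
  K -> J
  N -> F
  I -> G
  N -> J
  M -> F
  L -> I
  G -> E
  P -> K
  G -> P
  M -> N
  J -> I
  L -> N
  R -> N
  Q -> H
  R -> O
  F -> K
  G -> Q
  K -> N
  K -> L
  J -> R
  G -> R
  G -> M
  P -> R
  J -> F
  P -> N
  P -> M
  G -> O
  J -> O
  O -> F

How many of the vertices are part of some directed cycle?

12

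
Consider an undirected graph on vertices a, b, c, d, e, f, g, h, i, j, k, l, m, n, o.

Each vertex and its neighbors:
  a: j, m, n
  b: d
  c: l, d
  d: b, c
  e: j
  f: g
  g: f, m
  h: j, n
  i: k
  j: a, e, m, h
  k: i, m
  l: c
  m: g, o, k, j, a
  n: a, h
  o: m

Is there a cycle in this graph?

Yes

DFS, tracking each vertex's parent; an edge to a visited non-parent vertex closes a cycle.
Start from e:
visit e (parent –)
  visit j (parent e)
    visit a (parent j)
      a–j: parent, skip
      visit m (parent a)
        visit g (parent m)
          visit f (parent g)
            f–g: parent, skip
          g–m: parent, skip
        visit o (parent m)
          o–m: parent, skip
        visit k (parent m)
          visit i (parent k)
            i–k: parent, skip
          k–m: parent, skip
        m–j: j visited and ≠ parent → cycle
Cycle: j – a – m – j.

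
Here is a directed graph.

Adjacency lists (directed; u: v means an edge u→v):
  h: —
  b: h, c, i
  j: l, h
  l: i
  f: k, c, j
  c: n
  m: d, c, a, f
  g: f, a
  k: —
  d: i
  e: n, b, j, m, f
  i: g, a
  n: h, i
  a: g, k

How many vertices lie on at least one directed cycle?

8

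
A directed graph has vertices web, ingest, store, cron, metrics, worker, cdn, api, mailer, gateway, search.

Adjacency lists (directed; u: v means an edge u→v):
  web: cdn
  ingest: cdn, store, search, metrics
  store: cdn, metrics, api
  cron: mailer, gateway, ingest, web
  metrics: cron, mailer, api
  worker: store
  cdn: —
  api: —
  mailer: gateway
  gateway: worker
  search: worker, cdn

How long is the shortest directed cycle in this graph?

For each vertex v, BFS finds the shortest path from v back to v.
The shortest such closed walk is cron → ingest → metrics → cron, length 3.

3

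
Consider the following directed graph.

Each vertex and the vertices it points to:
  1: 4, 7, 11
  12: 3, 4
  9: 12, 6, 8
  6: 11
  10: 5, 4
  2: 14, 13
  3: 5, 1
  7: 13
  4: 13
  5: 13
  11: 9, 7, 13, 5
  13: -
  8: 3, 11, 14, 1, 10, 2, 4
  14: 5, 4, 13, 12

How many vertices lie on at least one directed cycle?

A vertex is on a directed cycle iff it belongs to a strongly connected component of size ≥ 2 (or has a self-loop).
The vertices on cycles are {1, 2, 3, 6, 8, 9, 11, 12, 14} — 9 in total.

9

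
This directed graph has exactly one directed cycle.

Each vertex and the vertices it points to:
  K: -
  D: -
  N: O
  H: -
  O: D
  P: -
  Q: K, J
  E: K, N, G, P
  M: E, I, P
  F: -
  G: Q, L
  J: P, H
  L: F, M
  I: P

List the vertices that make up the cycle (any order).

E, G, L, M

DFS with gray/black marking from G:
G gray
  Q gray
    K gray
    K black
    J gray
      P gray
      P black
      H gray
      H black
    J black
  Q black
  L gray
    F gray
    F black
    M gray
      E gray
        E→K: K black — skip
        N gray
          O gray
            D gray
            D black
          O black
        N black
        E→G: G is gray → back edge
Back edge closes the cycle G → L → M → E → G; its vertices are {E, G, L, M}.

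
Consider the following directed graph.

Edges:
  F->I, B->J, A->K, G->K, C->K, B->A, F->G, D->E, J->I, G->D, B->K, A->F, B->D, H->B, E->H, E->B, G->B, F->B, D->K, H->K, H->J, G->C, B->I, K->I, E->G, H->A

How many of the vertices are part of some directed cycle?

7

A vertex is on a directed cycle iff it belongs to a strongly connected component of size ≥ 2 (or has a self-loop).
The vertices on cycles are {A, B, D, E, F, G, H} — 7 in total.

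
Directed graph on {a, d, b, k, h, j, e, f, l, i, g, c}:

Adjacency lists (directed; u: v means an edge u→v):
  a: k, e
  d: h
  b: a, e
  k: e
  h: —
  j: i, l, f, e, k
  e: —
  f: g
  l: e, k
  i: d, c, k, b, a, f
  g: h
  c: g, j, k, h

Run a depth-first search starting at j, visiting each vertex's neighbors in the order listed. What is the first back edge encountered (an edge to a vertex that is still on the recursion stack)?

c->j

DFS from j (visiting each vertex's neighbors in the order listed); mark gray on enter, black on exit:
j gray
  i gray
    d gray
      h gray
      h black
    d black
    c gray
      g gray
        g→h: h black — skip
      g black
      c→j: j is gray → back edge
First back edge: c → j.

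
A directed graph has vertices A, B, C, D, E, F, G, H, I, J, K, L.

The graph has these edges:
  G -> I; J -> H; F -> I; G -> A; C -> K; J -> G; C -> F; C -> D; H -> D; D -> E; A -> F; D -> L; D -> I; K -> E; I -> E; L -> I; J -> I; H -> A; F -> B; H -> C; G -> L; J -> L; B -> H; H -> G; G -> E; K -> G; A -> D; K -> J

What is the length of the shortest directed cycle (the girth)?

For each vertex v, BFS finds the shortest path from v back to v.
The shortest such closed walk is C → F → B → H → C, length 4.

4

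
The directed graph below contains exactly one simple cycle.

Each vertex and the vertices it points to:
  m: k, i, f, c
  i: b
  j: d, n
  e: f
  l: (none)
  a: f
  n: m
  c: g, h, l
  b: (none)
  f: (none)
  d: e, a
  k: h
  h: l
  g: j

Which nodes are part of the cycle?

c, g, j, m, n

DFS with gray/black marking from j:
j gray
  d gray
    e gray
      f gray
      f black
    e black
    a gray
      a→f: f black — skip
    a black
  d black
  n gray
    m gray
      k gray
        h gray
          l gray
          l black
        h black
      k black
      i gray
        b gray
        b black
      i black
      m→f: f black — skip
      c gray
        g gray
          g→j: j is gray → back edge
Back edge closes the cycle j → n → m → c → g → j; its vertices are {c, g, j, m, n}.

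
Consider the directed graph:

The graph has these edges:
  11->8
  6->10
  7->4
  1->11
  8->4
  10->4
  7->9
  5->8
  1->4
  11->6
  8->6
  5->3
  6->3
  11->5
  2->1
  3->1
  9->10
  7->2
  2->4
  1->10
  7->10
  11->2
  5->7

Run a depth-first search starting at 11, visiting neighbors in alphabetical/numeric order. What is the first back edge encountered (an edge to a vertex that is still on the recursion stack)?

1→11

DFS from 11 (visiting neighbors in alphabetical/numeric order); mark gray on enter, black on exit:
11 gray
  2 gray
    1 gray
      4 gray
      4 black
      10 gray
        10→4: 4 black — skip
      10 black
      1→11: 11 is gray → back edge
First back edge: 1 → 11.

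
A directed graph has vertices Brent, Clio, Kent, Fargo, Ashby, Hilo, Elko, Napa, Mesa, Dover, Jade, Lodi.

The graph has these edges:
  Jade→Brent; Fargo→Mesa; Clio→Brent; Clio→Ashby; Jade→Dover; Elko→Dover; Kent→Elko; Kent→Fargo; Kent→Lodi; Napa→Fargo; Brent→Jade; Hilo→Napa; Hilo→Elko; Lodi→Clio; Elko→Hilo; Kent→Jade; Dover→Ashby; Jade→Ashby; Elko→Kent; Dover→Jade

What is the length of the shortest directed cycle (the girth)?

For each vertex v, BFS finds the shortest path from v back to v.
The shortest such closed walk is Kent → Elko → Kent, length 2.

2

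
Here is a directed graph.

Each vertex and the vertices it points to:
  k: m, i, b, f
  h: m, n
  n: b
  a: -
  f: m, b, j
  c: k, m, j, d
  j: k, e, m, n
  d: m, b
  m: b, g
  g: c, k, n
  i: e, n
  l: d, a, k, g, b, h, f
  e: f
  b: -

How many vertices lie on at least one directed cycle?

9

A vertex is on a directed cycle iff it belongs to a strongly connected component of size ≥ 2 (or has a self-loop).
The vertices on cycles are {c, d, e, f, g, i, j, k, m} — 9 in total.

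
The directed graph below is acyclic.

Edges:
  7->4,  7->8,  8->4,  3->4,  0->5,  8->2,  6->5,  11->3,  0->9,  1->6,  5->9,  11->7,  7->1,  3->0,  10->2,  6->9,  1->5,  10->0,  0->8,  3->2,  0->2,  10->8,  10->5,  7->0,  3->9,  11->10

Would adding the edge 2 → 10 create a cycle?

Adding 2→10 creates a cycle iff 10 can already reach 2.
Path from 10: 10 → 2.
So 10 → … → 2 → 10 is a cycle.

Yes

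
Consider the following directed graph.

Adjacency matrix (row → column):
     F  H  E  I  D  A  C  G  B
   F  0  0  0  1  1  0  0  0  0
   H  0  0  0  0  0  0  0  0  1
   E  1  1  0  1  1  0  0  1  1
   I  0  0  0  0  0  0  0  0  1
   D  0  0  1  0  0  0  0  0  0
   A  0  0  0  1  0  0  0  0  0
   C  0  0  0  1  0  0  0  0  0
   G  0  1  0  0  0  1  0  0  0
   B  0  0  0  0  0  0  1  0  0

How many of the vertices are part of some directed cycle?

6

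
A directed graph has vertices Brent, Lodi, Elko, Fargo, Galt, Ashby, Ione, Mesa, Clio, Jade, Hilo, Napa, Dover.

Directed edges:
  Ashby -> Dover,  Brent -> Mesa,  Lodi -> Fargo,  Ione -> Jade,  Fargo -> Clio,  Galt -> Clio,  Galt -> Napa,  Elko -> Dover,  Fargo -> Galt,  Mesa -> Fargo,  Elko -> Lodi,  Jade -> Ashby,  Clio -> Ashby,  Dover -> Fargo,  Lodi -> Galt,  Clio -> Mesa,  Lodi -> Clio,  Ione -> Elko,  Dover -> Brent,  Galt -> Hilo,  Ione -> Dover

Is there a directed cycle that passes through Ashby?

Ashby is on a cycle iff Ashby can reach itself via ≥1 edge.
Ashby → Dover → Fargo → Clio → Ashby — yes.

Yes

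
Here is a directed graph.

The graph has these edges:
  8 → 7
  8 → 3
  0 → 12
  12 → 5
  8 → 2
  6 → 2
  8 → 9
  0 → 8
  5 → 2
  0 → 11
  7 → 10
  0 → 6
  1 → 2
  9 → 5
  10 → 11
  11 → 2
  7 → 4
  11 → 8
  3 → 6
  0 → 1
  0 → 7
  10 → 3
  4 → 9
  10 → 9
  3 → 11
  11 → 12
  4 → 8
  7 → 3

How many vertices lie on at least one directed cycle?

A vertex is on a directed cycle iff it belongs to a strongly connected component of size ≥ 2 (or has a self-loop).
The vertices on cycles are {3, 4, 7, 8, 10, 11} — 6 in total.

6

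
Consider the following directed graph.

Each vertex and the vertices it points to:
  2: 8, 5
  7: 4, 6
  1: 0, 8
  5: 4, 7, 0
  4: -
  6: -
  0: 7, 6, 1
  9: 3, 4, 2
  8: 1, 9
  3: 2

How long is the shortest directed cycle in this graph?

2

For each vertex v, BFS finds the shortest path from v back to v.
The shortest such closed walk is 8 → 1 → 8, length 2.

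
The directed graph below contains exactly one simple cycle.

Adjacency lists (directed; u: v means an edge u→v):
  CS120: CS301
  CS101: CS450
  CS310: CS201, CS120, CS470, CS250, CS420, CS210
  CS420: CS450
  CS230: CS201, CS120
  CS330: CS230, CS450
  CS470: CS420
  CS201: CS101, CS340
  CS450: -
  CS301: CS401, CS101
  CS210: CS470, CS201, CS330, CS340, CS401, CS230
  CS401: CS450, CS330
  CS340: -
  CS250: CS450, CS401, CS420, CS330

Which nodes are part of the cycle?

CS120, CS230, CS301, CS330, CS401

DFS with gray/black marking from CS230:
CS230 gray
  CS201 gray
    CS101 gray
      CS450 gray
      CS450 black
    CS101 black
    CS340 gray
    CS340 black
  CS201 black
  CS120 gray
    CS301 gray
      CS401 gray
        CS401→CS450: CS450 black — skip
        CS330 gray
          CS330→CS230: CS230 is gray → back edge
Back edge closes the cycle CS230 → CS120 → CS301 → CS401 → CS330 → CS230; its vertices are {CS120, CS230, CS301, CS330, CS401}.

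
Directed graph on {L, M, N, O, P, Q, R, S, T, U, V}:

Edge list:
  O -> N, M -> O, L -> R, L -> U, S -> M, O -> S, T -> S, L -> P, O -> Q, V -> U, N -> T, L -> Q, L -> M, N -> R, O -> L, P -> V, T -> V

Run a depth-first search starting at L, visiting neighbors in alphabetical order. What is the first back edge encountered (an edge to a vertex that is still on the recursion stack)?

O->L

DFS from L (visiting neighbors in alphabetical order); mark gray on enter, black on exit:
L gray
  M gray
    O gray
      O→L: L is gray → back edge
First back edge: O → L.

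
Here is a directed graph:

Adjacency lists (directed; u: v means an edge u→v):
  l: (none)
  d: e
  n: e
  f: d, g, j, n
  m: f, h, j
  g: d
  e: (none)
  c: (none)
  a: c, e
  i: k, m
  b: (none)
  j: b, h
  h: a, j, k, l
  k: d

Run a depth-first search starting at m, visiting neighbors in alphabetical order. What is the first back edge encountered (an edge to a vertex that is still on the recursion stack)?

DFS from m (visiting neighbors in alphabetical order); mark gray on enter, black on exit:
m gray
  f gray
    d gray
      e gray
      e black
    d black
    g gray
      g→d: d black — skip
    g black
    j gray
      b gray
      b black
      h gray
        a gray
          c gray
          c black
          a→e: e black — skip
        a black
        h→j: j is gray → back edge
First back edge: h → j.

h->j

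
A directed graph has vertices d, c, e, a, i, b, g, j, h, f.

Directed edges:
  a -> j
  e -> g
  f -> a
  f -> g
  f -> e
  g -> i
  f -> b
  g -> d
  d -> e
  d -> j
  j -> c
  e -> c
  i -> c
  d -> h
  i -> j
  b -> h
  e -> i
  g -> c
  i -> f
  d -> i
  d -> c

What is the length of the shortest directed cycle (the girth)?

For each vertex v, BFS finds the shortest path from v back to v.
The shortest such closed walk is f → g → i → f, length 3.

3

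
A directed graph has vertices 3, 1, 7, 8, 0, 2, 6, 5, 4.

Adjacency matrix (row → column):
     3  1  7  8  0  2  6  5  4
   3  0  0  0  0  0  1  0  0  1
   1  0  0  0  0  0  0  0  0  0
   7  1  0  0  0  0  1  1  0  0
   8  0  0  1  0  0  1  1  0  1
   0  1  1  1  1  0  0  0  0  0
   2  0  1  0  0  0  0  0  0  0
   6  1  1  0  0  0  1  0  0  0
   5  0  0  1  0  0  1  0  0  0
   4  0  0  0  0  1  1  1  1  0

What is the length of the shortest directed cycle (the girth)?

For each vertex v, BFS finds the shortest path from v back to v.
The shortest such closed walk is 4 → 6 → 3 → 4, length 3.

3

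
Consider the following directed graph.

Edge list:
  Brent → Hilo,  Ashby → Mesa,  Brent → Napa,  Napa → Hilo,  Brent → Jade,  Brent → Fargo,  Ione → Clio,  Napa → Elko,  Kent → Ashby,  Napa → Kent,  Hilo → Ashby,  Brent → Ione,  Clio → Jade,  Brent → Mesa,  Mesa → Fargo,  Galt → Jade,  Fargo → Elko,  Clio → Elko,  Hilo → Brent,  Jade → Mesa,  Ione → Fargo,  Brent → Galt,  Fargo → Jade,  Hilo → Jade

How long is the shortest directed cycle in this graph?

For each vertex v, BFS finds the shortest path from v back to v.
The shortest such closed walk is Hilo → Brent → Hilo, length 2.

2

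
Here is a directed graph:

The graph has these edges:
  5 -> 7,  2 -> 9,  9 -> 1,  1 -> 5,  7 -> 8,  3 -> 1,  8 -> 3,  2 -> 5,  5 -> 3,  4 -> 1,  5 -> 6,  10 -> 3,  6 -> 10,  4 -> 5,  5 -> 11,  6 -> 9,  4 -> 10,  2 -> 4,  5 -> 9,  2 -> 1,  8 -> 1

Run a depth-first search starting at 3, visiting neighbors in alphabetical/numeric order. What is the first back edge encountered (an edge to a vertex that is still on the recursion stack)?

5->3

DFS from 3 (visiting neighbors in alphabetical/numeric order); mark gray on enter, black on exit:
3 gray
  1 gray
    5 gray
      5→3: 3 is gray → back edge
First back edge: 5 → 3.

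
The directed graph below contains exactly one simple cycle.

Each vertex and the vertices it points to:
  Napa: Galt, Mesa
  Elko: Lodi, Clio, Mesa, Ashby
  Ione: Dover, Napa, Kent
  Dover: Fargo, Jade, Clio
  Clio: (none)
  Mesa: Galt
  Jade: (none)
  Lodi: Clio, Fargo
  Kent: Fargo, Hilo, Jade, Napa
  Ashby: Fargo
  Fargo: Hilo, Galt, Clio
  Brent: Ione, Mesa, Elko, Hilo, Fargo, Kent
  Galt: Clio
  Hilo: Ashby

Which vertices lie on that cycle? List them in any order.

Hilo, Ashby, Fargo

DFS with gray/black marking from Hilo:
Hilo gray
  Ashby gray
    Fargo gray
      Fargo→Hilo: Hilo is gray → back edge
Back edge closes the cycle Hilo → Ashby → Fargo → Hilo; its vertices are {Hilo, Ashby, Fargo}.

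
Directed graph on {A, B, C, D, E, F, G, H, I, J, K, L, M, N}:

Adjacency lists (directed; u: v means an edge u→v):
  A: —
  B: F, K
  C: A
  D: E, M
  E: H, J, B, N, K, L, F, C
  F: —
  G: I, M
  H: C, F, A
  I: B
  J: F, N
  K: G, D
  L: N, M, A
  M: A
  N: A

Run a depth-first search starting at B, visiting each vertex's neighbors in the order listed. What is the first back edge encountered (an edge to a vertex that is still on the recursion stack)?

I->B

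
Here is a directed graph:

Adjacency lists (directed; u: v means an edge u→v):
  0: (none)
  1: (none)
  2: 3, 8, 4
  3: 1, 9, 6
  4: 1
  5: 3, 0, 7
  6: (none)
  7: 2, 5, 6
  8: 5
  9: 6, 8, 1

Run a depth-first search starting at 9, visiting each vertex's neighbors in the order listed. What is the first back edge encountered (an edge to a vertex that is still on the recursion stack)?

3->9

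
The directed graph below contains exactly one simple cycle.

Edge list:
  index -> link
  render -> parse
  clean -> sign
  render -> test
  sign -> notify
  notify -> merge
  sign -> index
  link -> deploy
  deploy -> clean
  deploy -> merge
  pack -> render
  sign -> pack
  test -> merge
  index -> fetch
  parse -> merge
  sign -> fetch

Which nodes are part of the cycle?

DFS with gray/black marking from sign:
sign gray
  notify gray
    merge gray
    merge black
  notify black
  fetch gray
  fetch black
  pack gray
    render gray
      test gray
        test→merge: merge black — skip
      test black
      parse gray
        parse→merge: merge black — skip
      parse black
    render black
  pack black
  index gray
    index→fetch: fetch black — skip
    link gray
      deploy gray
        deploy→merge: merge black — skip
        clean gray
          clean→sign: sign is gray → back edge
Back edge closes the cycle sign → index → link → deploy → clean → sign; its vertices are {link, sign, clean, index, deploy}.

link, sign, clean, index, deploy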